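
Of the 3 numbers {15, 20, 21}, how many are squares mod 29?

1

(15/29) = -1 → non-residue.
(20/29) = +1 → QR.
(21/29) = -1 → non-residue.
Total quadratic residues among the 3: 1.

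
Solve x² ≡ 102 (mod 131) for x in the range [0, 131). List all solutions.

Since 131 ≡ 3 (mod 4), a square root of 102 is 102^((131+1)/4) = 102^33 mod 131.
Repeated squaring: 102^2≡55, 102^4≡12, 102^8≡13, 102^16≡38, 102^32≡3 (mod 131).
102^33 = 102^(32+1) ≡ 44 (mod 131).
Check: 44² = 1936 ≡ 102 (mod 131). The two roots are 44 and 87.

44, 87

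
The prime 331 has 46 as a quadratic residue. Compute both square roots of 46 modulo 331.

Since 331 ≡ 3 (mod 4), a square root of 46 is 46^((331+1)/4) = 46^83 mod 331.
Repeated squaring: 46^2≡130, 46^4≡19, 46^8≡30, 46^16≡238, 46^32≡43, 46^64≡194 (mod 331).
46^83 = 46^(64+16+2+1) ≡ 276 (mod 331).
Check: 276² = 76176 ≡ 46 (mod 331). The two roots are 55 and 276.

55, 276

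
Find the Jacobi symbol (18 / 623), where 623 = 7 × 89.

Pull out 2: since 623 ≡ 7 (mod 8), (2/623) = +1.
Reciprocity: 9 ≡ 1 and 623 ≡ 3 (mod 4), so (9/623) = +(623/9).
Reduce top mod 9: now compute (2/9).
Pull out 2: since 9 ≡ 1 (mod 8), (2/9) = +1.
Reached (1/9) = 1. Collecting the sign flips along the way, the symbol is +1.

1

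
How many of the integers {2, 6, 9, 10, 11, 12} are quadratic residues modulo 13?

3

(2/13) = -1 → non-residue.
(6/13) = -1 → non-residue.
(9/13) = +1 → QR.
(10/13) = +1 → QR.
(11/13) = -1 → non-residue.
(12/13) = +1 → QR.
Total quadratic residues among the 6: 3.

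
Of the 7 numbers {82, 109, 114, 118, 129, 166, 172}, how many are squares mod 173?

3

(82/173) = -1 → non-residue.
(109/173) = +1 → QR.
(114/173) = -1 → non-residue.
(118/173) = +1 → QR.
(129/173) = -1 → non-residue.
(166/173) = -1 → non-residue.
(172/173) = +1 → QR.
Total quadratic residues among the 7: 3.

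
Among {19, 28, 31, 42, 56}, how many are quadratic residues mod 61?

(19/61) = +1 → QR.
(28/61) = -1 → non-residue.
(31/61) = -1 → non-residue.
(42/61) = +1 → QR.
(56/61) = +1 → QR.
Total quadratic residues among the 5: 3.

3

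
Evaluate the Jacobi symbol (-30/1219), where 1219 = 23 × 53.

First reduce: -30 ≡ 1189 (mod 1219).
Reciprocity: 1189 ≡ 1 and 1219 ≡ 3 (mod 4), so (1189/1219) = +(1219/1189).
Reduce top mod 1189: now compute (30/1189).
Pull out 2: since 1189 ≡ 5 (mod 8), (2/1189) = -1.
Reciprocity: 15 ≡ 3 and 1189 ≡ 1 (mod 4), so (15/1189) = +(1189/15).
Reduce top mod 15: now compute (4/15).
Pull out 2^2: since 15 ≡ 7 (mod 8), (2/15) = +1, so (2/15)^2 = +1.
Reached (1/15) = 1. Collecting the sign flips along the way, the symbol is -1.

-1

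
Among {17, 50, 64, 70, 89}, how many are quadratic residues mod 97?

(17/97) = -1 → non-residue.
(50/97) = +1 → QR.
(64/97) = +1 → QR.
(70/97) = +1 → QR.
(89/97) = +1 → QR.
Total quadratic residues among the 5: 4.

4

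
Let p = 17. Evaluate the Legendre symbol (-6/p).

First reduce: -6 ≡ 11 (mod 17).
Reciprocity: 11 ≡ 3 and 17 ≡ 1 (mod 4), so (11/17) = +(17/11).
Reduce top mod 11: now compute (6/11).
Pull out 2: since 11 ≡ 3 (mod 8), (2/11) = -1.
Reciprocity: 3 ≡ 3 and 11 ≡ 3 (mod 4), so (3/11) = −(11/3).
Reduce top mod 3: now compute (2/3).
Pull out 2: since 3 ≡ 3 (mod 8), (2/3) = -1.
Reached (1/3) = 1. Collecting the sign flips along the way, the symbol is -1.

-1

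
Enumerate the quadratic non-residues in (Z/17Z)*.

3, 5, 6, 7, 10, 11, 12, 14

Square k = 1,…,8 (k and 17−k give the same square):
1²=1, 2²=4, 3²=9, 4²=16, 5²≡8, 6²≡2, 7²≡15, 8²≡13 (mod 17).
The residues are {1, 2, 4, 8, 9, 13, 15, 16}; the non-residues are the remaining 8 nonzero classes.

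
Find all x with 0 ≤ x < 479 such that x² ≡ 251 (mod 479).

Since 479 ≡ 3 (mod 4), a square root of 251 is 251^((479+1)/4) = 251^120 mod 479.
Repeated squaring: 251^2≡252, 251^4≡276, 251^8≡15, 251^16≡225, 251^32≡330, 251^64≡167 (mod 479).
251^120 = 251^(64+32+16+8) ≡ 71 (mod 479).
Check: 71² = 5041 ≡ 251 (mod 479). The two roots are 71 and 408.

71, 408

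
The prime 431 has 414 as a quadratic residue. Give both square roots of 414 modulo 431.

198, 233

Since 431 ≡ 3 (mod 4), a square root of 414 is 414^((431+1)/4) = 414^108 mod 431.
Repeated squaring: 414^2≡289, 414^4≡338, 414^8≡29, 414^16≡410, 414^32≡10, 414^64≡100 (mod 431).
414^108 = 414^(64+32+8+4) ≡ 198 (mod 431).
Check: 198² = 39204 ≡ 414 (mod 431). The two roots are 198 and 233.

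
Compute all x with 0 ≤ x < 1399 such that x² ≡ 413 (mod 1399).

417, 982

Since 1399 ≡ 3 (mod 4), a square root of 413 is 413^((1399+1)/4) = 413^350 mod 1399.
Repeated squaring: 413^2≡1290, 413^4≡689, 413^8≡460, 413^16≡351, 413^32≡89, 413^64≡926, 413^128≡1288, 413^256≡1129 (mod 1399).
413^350 = 413^(256+64+16+8+4+2) ≡ 417 (mod 1399).
Check: 417² = 173889 ≡ 413 (mod 1399). The two roots are 417 and 982.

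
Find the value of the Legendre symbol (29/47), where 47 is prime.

-1

Euler's criterion: (29/47) ≡ 29^23 (mod 47).
29^2 ≡ 42 (mod 47)
29^4 ≡ 25 (mod 47)
29^8 ≡ 14 (mod 47)
29^16 ≡ 8 (mod 47)
29^23 = 29^(16+4+2+1) ≡ 46 (mod 47).
Result is 46 ≡ −1, so (29/47) = −1.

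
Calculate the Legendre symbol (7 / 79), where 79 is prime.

-1

Reciprocity: 7 ≡ 3 and 79 ≡ 3 (mod 4), so (7/79) = −(79/7).
Reduce top mod 7: now compute (2/7).
Pull out 2: since 7 ≡ 7 (mod 8), (2/7) = +1.
Reached (1/7) = 1. Collecting the sign flips along the way, the symbol is -1.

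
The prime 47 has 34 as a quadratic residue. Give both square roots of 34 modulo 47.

9, 38

Since 47 ≡ 3 (mod 4), a square root of 34 is 34^((47+1)/4) = 34^12 mod 47.
Repeated squaring: 34^2≡28, 34^4≡32, 34^8≡37 (mod 47).
34^12 = 34^(8+4) ≡ 9 (mod 47).
Check: 9² = 81 ≡ 34 (mod 47). The two roots are 9 and 38.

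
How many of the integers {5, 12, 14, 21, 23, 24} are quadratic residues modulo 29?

3

(5/29) = +1 → QR.
(12/29) = -1 → non-residue.
(14/29) = -1 → non-residue.
(21/29) = -1 → non-residue.
(23/29) = +1 → QR.
(24/29) = +1 → QR.
Total quadratic residues among the 6: 3.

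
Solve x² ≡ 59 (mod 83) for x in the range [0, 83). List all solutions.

15, 68

Since 83 ≡ 3 (mod 4), a square root of 59 is 59^((83+1)/4) = 59^21 mod 83.
Repeated squaring: 59^2≡78, 59^4≡25, 59^8≡44, 59^16≡27 (mod 83).
59^21 = 59^(16+4+1) ≡ 68 (mod 83).
Check: 68² = 4624 ≡ 59 (mod 83). The two roots are 15 and 68.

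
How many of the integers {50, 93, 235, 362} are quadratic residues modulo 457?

1

(50/457) = +1 → QR.
(93/457) = -1 → non-residue.
(235/457) = -1 → non-residue.
(362/457) = -1 → non-residue.
Total quadratic residues among the 4: 1.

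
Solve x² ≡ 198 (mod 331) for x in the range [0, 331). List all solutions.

23, 308

Since 331 ≡ 3 (mod 4), a square root of 198 is 198^((331+1)/4) = 198^83 mod 331.
Repeated squaring: 198^2≡146, 198^4≡132, 198^8≡212, 198^16≡259, 198^32≡219, 198^64≡297 (mod 331).
198^83 = 198^(64+16+2+1) ≡ 308 (mod 331).
Check: 308² = 94864 ≡ 198 (mod 331). The two roots are 23 and 308.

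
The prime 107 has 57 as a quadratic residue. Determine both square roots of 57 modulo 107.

Since 107 ≡ 3 (mod 4), a square root of 57 is 57^((107+1)/4) = 57^27 mod 107.
Repeated squaring: 57^2≡39, 57^4≡23, 57^8≡101, 57^16≡36 (mod 107).
57^27 = 57^(16+8+2+1) ≡ 48 (mod 107).
Check: 48² = 2304 ≡ 57 (mod 107). The two roots are 48 and 59.

48, 59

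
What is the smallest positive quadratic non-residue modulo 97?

(2/97) = +1, so 2 is a residue.
(3/97) = +1, so 3 is a residue.
(4/97) = +1, so 4 is a residue.
(5/97) = −1, so 5 is the smallest positive non-residue mod 97.

5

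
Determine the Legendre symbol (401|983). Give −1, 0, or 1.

Reciprocity: 401 ≡ 1 and 983 ≡ 3 (mod 4), so (401/983) = +(983/401).
Reduce top mod 401: now compute (181/401).
Reciprocity: 181 ≡ 1 and 401 ≡ 1 (mod 4), so (181/401) = +(401/181).
Reduce top mod 181: now compute (39/181).
Reciprocity: 39 ≡ 3 and 181 ≡ 1 (mod 4), so (39/181) = +(181/39).
Reduce top mod 39: now compute (25/39).
Reciprocity: 25 ≡ 1 and 39 ≡ 3 (mod 4), so (25/39) = +(39/25).
Reduce top mod 25: now compute (14/25).
Pull out 2: since 25 ≡ 1 (mod 8), (2/25) = +1.
Reciprocity: 7 ≡ 3 and 25 ≡ 1 (mod 4), so (7/25) = +(25/7).
Reduce top mod 7: now compute (4/7).
Pull out 2^2: since 7 ≡ 7 (mod 8), (2/7) = +1, so (2/7)^2 = +1.
Reached (1/7) = 1. Collecting the sign flips along the way, the symbol is +1.

1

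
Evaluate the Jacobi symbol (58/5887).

Pull out 2: since 5887 ≡ 7 (mod 8), (2/5887) = +1.
Reciprocity: 29 ≡ 1 and 5887 ≡ 3 (mod 4), so (29/5887) = +(5887/29).
Reduce top mod 29: now compute (0/29).
Top reduces to 0: gcd > 1, so the symbol is 0.

0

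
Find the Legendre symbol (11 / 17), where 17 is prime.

-1

Reciprocity: 11 ≡ 3 and 17 ≡ 1 (mod 4), so (11/17) = +(17/11).
Reduce top mod 11: now compute (6/11).
Pull out 2: since 11 ≡ 3 (mod 8), (2/11) = -1.
Reciprocity: 3 ≡ 3 and 11 ≡ 3 (mod 4), so (3/11) = −(11/3).
Reduce top mod 3: now compute (2/3).
Pull out 2: since 3 ≡ 3 (mod 8), (2/3) = -1.
Reached (1/3) = 1. Collecting the sign flips along the way, the symbol is -1.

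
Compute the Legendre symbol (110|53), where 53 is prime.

1

Euler's criterion: (110/53) ≡ 4^26 (mod 53).
4^2 ≡ 16 (mod 53)
4^4 ≡ 44 (mod 53)
4^8 ≡ 28 (mod 53)
4^16 ≡ 42 (mod 53)
4^26 = 4^(16+8+2) ≡ 1 (mod 53).
Result is 1, so (110/53) = 1.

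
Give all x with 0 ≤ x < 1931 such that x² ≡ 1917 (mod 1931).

365, 1566

Since 1931 ≡ 3 (mod 4), a square root of 1917 is 1917^((1931+1)/4) = 1917^483 mod 1931.
Repeated squaring: 1917^2≡196, 1917^4≡1727, 1917^8≡1065, 1917^16≡728, 1917^32≡890, 1917^64≡390, 1917^128≡1482, 1917^256≡777 (mod 1931).
1917^483 = 1917^(256+128+64+32+2+1) ≡ 1566 (mod 1931).
Check: 1566² = 2452356 ≡ 1917 (mod 1931). The two roots are 365 and 1566.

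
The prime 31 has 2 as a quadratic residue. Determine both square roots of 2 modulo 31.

8, 23

Since 31 ≡ 3 (mod 4), a square root of 2 is 2^((31+1)/4) = 2^8 mod 31.
Repeated squaring: 2^2≡4, 2^4≡16, 2^8≡8 (mod 31).
2^8 = 2^(8) ≡ 8 (mod 31).
Check: 8² = 64 ≡ 2 (mod 31). The two roots are 8 and 23.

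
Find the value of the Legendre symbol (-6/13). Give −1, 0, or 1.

-1

First reduce: -6 ≡ 7 (mod 13).
Reciprocity: 7 ≡ 3 and 13 ≡ 1 (mod 4), so (7/13) = +(13/7).
Reduce top mod 7: now compute (6/7).
Pull out 2: since 7 ≡ 7 (mod 8), (2/7) = +1.
Reciprocity: 3 ≡ 3 and 7 ≡ 3 (mod 4), so (3/7) = −(7/3).
Reduce top mod 3: now compute (1/3).
Reached (1/3) = 1. Collecting the sign flips along the way, the symbol is -1.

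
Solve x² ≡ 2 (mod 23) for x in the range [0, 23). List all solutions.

Since 23 ≡ 3 (mod 4), a square root of 2 is 2^((23+1)/4) = 2^6 mod 23.
Repeated squaring: 2^2≡4, 2^4≡16 (mod 23).
2^6 = 2^(4+2) ≡ 18 (mod 23).
Check: 18² = 324 ≡ 2 (mod 23). The two roots are 5 and 18.

5, 18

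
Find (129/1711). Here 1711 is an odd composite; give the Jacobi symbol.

-1

Reciprocity: 129 ≡ 1 and 1711 ≡ 3 (mod 4), so (129/1711) = +(1711/129).
Reduce top mod 129: now compute (34/129).
Pull out 2: since 129 ≡ 1 (mod 8), (2/129) = +1.
Reciprocity: 17 ≡ 1 and 129 ≡ 1 (mod 4), so (17/129) = +(129/17).
Reduce top mod 17: now compute (10/17).
Pull out 2: since 17 ≡ 1 (mod 8), (2/17) = +1.
Reciprocity: 5 ≡ 1 and 17 ≡ 1 (mod 4), so (5/17) = +(17/5).
Reduce top mod 5: now compute (2/5).
Pull out 2: since 5 ≡ 5 (mod 8), (2/5) = -1.
Reached (1/5) = 1. Collecting the sign flips along the way, the symbol is -1.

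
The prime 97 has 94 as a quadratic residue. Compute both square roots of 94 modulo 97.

97 ≡ 1 (mod 4), so we find a root by search.
Trying successive values, 26² = 676 ≡ 94 (mod 97). The other root is 97 − 26 = 71.

26, 71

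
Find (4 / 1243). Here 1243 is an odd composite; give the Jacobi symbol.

1

Pull out 2^2: since 1243 ≡ 3 (mod 8), (2/1243) = -1, so (2/1243)^2 = +1.
Reached (1/1243) = 1. Collecting the sign flips along the way, the symbol is +1.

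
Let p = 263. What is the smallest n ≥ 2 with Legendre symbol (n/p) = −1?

5

(2/263) = +1, so 2 is a residue.
(3/263) = +1, so 3 is a residue.
(4/263) = +1, so 4 is a residue.
(5/263) = −1, so 5 is the smallest positive non-residue mod 263.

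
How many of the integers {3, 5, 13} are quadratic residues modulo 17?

1

(3/17) = -1 → non-residue.
(5/17) = -1 → non-residue.
(13/17) = +1 → QR.
Total quadratic residues among the 3: 1.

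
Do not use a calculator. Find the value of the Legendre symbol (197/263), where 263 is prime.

-1

Euler's criterion: (197/263) ≡ 197^131 (mod 263).
197^2 ≡ 148 (mod 263)
197^4 ≡ 75 (mod 263)
197^8 ≡ 102 (mod 263)
197^16 ≡ 147 (mod 263)
197^32 ≡ 43 (mod 263)
197^64 ≡ 8 (mod 263)
197^128 ≡ 64 (mod 263)
197^131 = 197^(128+2+1) ≡ 262 (mod 263).
Result is 262 ≡ −1, so (197/263) = −1.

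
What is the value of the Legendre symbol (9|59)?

Reciprocity: 9 ≡ 1 and 59 ≡ 3 (mod 4), so (9/59) = +(59/9).
Reduce top mod 9: now compute (5/9).
Reciprocity: 5 ≡ 1 and 9 ≡ 1 (mod 4), so (5/9) = +(9/5).
Reduce top mod 5: now compute (4/5).
Pull out 2^2: since 5 ≡ 5 (mod 8), (2/5) = -1, so (2/5)^2 = +1.
Reached (1/5) = 1. Collecting the sign flips along the way, the symbol is +1.

1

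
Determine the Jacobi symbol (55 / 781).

Reciprocity: 55 ≡ 3 and 781 ≡ 1 (mod 4), so (55/781) = +(781/55).
Reduce top mod 55: now compute (11/55).
Reciprocity: 11 ≡ 3 and 55 ≡ 3 (mod 4), so (11/55) = −(55/11).
Reduce top mod 11: now compute (0/11).
Top reduces to 0: gcd > 1, so the symbol is 0.

0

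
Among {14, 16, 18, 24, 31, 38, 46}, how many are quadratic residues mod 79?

5

(14/79) = -1 → non-residue.
(16/79) = +1 → QR.
(18/79) = +1 → QR.
(24/79) = -1 → non-residue.
(31/79) = +1 → QR.
(38/79) = +1 → QR.
(46/79) = +1 → QR.
Total quadratic residues among the 7: 5.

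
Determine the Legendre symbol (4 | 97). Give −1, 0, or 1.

1

Pull out 2^2: since 97 ≡ 1 (mod 8), (2/97) = +1, so (2/97)^2 = +1.
Reached (1/97) = 1. Collecting the sign flips along the way, the symbol is +1.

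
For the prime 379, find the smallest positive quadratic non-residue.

2

(2/379) = −1, so 2 is the smallest positive non-residue mod 379.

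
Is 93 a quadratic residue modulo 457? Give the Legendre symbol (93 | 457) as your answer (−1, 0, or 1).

-1

Reciprocity: 93 ≡ 1 and 457 ≡ 1 (mod 4), so (93/457) = +(457/93).
Reduce top mod 93: now compute (85/93).
Reciprocity: 85 ≡ 1 and 93 ≡ 1 (mod 4), so (85/93) = +(93/85).
Reduce top mod 85: now compute (8/85).
Pull out 2^3: since 85 ≡ 5 (mod 8), (2/85) = -1, so (2/85)^3 = -1.
Reached (1/85) = 1. Collecting the sign flips along the way, the symbol is -1.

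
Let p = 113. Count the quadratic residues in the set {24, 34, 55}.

(24/113) = -1 → non-residue.
(34/113) = -1 → non-residue.
(55/113) = -1 → non-residue.
Total quadratic residues among the 3: 0.

0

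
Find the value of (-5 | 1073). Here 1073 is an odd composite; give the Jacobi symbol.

First reduce: -5 ≡ 1068 (mod 1073).
Pull out 2^2: since 1073 ≡ 1 (mod 8), (2/1073) = +1, so (2/1073)^2 = +1.
Reciprocity: 267 ≡ 3 and 1073 ≡ 1 (mod 4), so (267/1073) = +(1073/267).
Reduce top mod 267: now compute (5/267).
Reciprocity: 5 ≡ 1 and 267 ≡ 3 (mod 4), so (5/267) = +(267/5).
Reduce top mod 5: now compute (2/5).
Pull out 2: since 5 ≡ 5 (mod 8), (2/5) = -1.
Reached (1/5) = 1. Collecting the sign flips along the way, the symbol is -1.

-1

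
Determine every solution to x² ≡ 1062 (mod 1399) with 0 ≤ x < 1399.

Since 1399 ≡ 3 (mod 4), a square root of 1062 is 1062^((1399+1)/4) = 1062^350 mod 1399.
Repeated squaring: 1062^2≡250, 1062^4≡944, 1062^8≡1372, 1062^16≡729, 1062^32≡1220, 1062^64≡1263, 1062^128≡309, 1062^256≡349 (mod 1399).
1062^350 = 1062^(256+64+16+8+4+2) ≡ 162 (mod 1399).
Check: 162² = 26244 ≡ 1062 (mod 1399). The two roots are 162 and 1237.

162, 1237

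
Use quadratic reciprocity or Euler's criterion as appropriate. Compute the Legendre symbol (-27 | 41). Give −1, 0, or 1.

Euler's criterion: (-27/41) ≡ 14^20 (mod 41).
14^2 ≡ 32 (mod 41)
14^4 ≡ 40 (mod 41)
14^8 ≡ 1 (mod 41)
14^16 ≡ 1 (mod 41)
14^20 = 14^(16+4) ≡ 40 (mod 41).
Result is 40 ≡ −1, so (-27/41) = −1.

-1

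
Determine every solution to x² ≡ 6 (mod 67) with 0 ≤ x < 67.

Since 67 ≡ 3 (mod 4), a square root of 6 is 6^((67+1)/4) = 6^17 mod 67.
Repeated squaring: 6^2≡36, 6^4≡23, 6^8≡60, 6^16≡49 (mod 67).
6^17 = 6^(16+1) ≡ 26 (mod 67).
Check: 26² = 676 ≡ 6 (mod 67). The two roots are 26 and 41.

26, 41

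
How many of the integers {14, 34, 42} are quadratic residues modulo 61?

(14/61) = +1 → QR.
(34/61) = +1 → QR.
(42/61) = +1 → QR.
Total quadratic residues among the 3: 3.

3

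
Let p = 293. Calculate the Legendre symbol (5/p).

-1

Euler's criterion: (5/293) ≡ 5^146 (mod 293).
5^2 ≡ 25 (mod 293)
5^4 ≡ 39 (mod 293)
5^8 ≡ 56 (mod 293)
5^16 ≡ 206 (mod 293)
5^32 ≡ 244 (mod 293)
5^64 ≡ 57 (mod 293)
5^128 ≡ 26 (mod 293)
5^146 = 5^(128+16+2) ≡ 292 (mod 293).
Result is 292 ≡ −1, so (5/293) = −1.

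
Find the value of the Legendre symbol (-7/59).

First reduce: -7 ≡ 52 (mod 59).
Pull out 2^2: since 59 ≡ 3 (mod 8), (2/59) = -1, so (2/59)^2 = +1.
Reciprocity: 13 ≡ 1 and 59 ≡ 3 (mod 4), so (13/59) = +(59/13).
Reduce top mod 13: now compute (7/13).
Reciprocity: 7 ≡ 3 and 13 ≡ 1 (mod 4), so (7/13) = +(13/7).
Reduce top mod 7: now compute (6/7).
Pull out 2: since 7 ≡ 7 (mod 8), (2/7) = +1.
Reciprocity: 3 ≡ 3 and 7 ≡ 3 (mod 4), so (3/7) = −(7/3).
Reduce top mod 3: now compute (1/3).
Reached (1/3) = 1. Collecting the sign flips along the way, the symbol is -1.

-1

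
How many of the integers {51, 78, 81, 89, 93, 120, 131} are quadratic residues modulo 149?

(51/149) = -1 → non-residue.
(78/149) = -1 → non-residue.
(81/149) = +1 → QR.
(89/149) = -1 → non-residue.
(93/149) = -1 → non-residue.
(120/149) = +1 → QR.
(131/149) = -1 → non-residue.
Total quadratic residues among the 7: 2.

2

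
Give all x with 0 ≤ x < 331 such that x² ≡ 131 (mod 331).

88, 243

Since 331 ≡ 3 (mod 4), a square root of 131 is 131^((331+1)/4) = 131^83 mod 331.
Repeated squaring: 131^2≡280, 131^4≡284, 131^8≡223, 131^16≡79, 131^32≡283, 131^64≡318 (mod 331).
131^83 = 131^(64+16+2+1) ≡ 88 (mod 331).
Check: 88² = 7744 ≡ 131 (mod 331). The two roots are 88 and 243.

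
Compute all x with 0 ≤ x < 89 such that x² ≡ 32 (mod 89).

11, 78

89 ≡ 1 (mod 4), so we find a root by search.
Trying successive values, 11² = 121 ≡ 32 (mod 89). The other root is 89 − 11 = 78.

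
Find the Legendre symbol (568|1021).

-1

Euler's criterion: (568/1021) ≡ 568^510 (mod 1021).
568^2 ≡ 1009 (mod 1021)
568^4 ≡ 144 (mod 1021)
568^8 ≡ 316 (mod 1021)
568^16 ≡ 819 (mod 1021)
568^32 ≡ 985 (mod 1021)
568^64 ≡ 275 (mod 1021)
568^128 ≡ 71 (mod 1021)
568^256 ≡ 957 (mod 1021)
568^510 = 568^(256+128+64+32+16+8+4+2) ≡ 1020 (mod 1021).
Result is 1020 ≡ −1, so (568/1021) = −1.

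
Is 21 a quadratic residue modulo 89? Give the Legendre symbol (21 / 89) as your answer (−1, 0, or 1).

1

Euler's criterion: (21/89) ≡ 21^44 (mod 89).
21^2 ≡ 85 (mod 89)
21^4 ≡ 16 (mod 89)
21^8 ≡ 78 (mod 89)
21^16 ≡ 32 (mod 89)
21^32 ≡ 45 (mod 89)
21^44 = 21^(32+8+4) ≡ 1 (mod 89).
Result is 1, so (21/89) = 1.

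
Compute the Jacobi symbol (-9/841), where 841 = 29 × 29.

1

First reduce: -9 ≡ 832 (mod 841).
Pull out 2^6: since 841 ≡ 1 (mod 8), (2/841) = +1, so (2/841)^6 = +1.
Reciprocity: 13 ≡ 1 and 841 ≡ 1 (mod 4), so (13/841) = +(841/13).
Reduce top mod 13: now compute (9/13).
Reciprocity: 9 ≡ 1 and 13 ≡ 1 (mod 4), so (9/13) = +(13/9).
Reduce top mod 9: now compute (4/9).
Pull out 2^2: since 9 ≡ 1 (mod 8), (2/9) = +1, so (2/9)^2 = +1.
Reached (1/9) = 1. Collecting the sign flips along the way, the symbol is +1.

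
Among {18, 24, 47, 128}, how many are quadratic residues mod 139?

(18/139) = -1 → non-residue.
(24/139) = +1 → QR.
(47/139) = +1 → QR.
(128/139) = -1 → non-residue.
Total quadratic residues among the 4: 2.

2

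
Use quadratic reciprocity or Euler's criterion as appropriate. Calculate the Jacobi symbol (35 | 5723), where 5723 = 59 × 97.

1

Reciprocity: 35 ≡ 3 and 5723 ≡ 3 (mod 4), so (35/5723) = −(5723/35).
Reduce top mod 35: now compute (18/35).
Pull out 2: since 35 ≡ 3 (mod 8), (2/35) = -1.
Reciprocity: 9 ≡ 1 and 35 ≡ 3 (mod 4), so (9/35) = +(35/9).
Reduce top mod 9: now compute (8/9).
Pull out 2^3: since 9 ≡ 1 (mod 8), (2/9) = +1, so (2/9)^3 = +1.
Reached (1/9) = 1. Collecting the sign flips along the way, the symbol is +1.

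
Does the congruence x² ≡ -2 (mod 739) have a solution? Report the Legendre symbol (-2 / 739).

1

First reduce: -2 ≡ 737 (mod 739).
Reciprocity: 737 ≡ 1 and 739 ≡ 3 (mod 4), so (737/739) = +(739/737).
Reduce top mod 737: now compute (2/737).
Pull out 2: since 737 ≡ 1 (mod 8), (2/737) = +1.
Reached (1/737) = 1. Collecting the sign flips along the way, the symbol is +1.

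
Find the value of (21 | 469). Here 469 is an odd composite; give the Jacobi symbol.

Reciprocity: 21 ≡ 1 and 469 ≡ 1 (mod 4), so (21/469) = +(469/21).
Reduce top mod 21: now compute (7/21).
Reciprocity: 7 ≡ 3 and 21 ≡ 1 (mod 4), so (7/21) = +(21/7).
Reduce top mod 7: now compute (0/7).
Top reduces to 0: gcd > 1, so the symbol is 0.

0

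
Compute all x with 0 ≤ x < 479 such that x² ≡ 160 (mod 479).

170, 309

Since 479 ≡ 3 (mod 4), a square root of 160 is 160^((479+1)/4) = 160^120 mod 479.
Repeated squaring: 160^2≡213, 160^4≡343, 160^8≡294, 160^16≡216, 160^32≡193, 160^64≡366 (mod 479).
160^120 = 160^(64+32+16+8) ≡ 309 (mod 479).
Check: 309² = 95481 ≡ 160 (mod 479). The two roots are 170 and 309.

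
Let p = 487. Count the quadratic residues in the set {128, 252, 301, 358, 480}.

3

(128/487) = +1 → QR.
(252/487) = -1 → non-residue.
(301/487) = +1 → QR.
(358/487) = -1 → non-residue.
(480/487) = +1 → QR.
Total quadratic residues among the 5: 3.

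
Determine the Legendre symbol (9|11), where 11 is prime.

Reciprocity: 9 ≡ 1 and 11 ≡ 3 (mod 4), so (9/11) = +(11/9).
Reduce top mod 9: now compute (2/9).
Pull out 2: since 9 ≡ 1 (mod 8), (2/9) = +1.
Reached (1/9) = 1. Collecting the sign flips along the way, the symbol is +1.

1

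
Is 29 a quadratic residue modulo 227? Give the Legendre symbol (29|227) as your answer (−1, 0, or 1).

1

Euler's criterion: (29/227) ≡ 29^113 (mod 227).
29^2 ≡ 160 (mod 227)
29^4 ≡ 176 (mod 227)
29^8 ≡ 104 (mod 227)
29^16 ≡ 147 (mod 227)
29^32 ≡ 44 (mod 227)
29^64 ≡ 120 (mod 227)
29^113 = 29^(64+32+16+1) ≡ 1 (mod 227).
Result is 1, so (29/227) = 1.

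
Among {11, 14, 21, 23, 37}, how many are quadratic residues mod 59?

(11/59) = -1 → non-residue.
(14/59) = -1 → non-residue.
(21/59) = +1 → QR.
(23/59) = -1 → non-residue.
(37/59) = -1 → non-residue.
Total quadratic residues among the 5: 1.

1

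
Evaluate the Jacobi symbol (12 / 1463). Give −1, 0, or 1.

Pull out 2^2: since 1463 ≡ 7 (mod 8), (2/1463) = +1, so (2/1463)^2 = +1.
Reciprocity: 3 ≡ 3 and 1463 ≡ 3 (mod 4), so (3/1463) = −(1463/3).
Reduce top mod 3: now compute (2/3).
Pull out 2: since 3 ≡ 3 (mod 8), (2/3) = -1.
Reached (1/3) = 1. Collecting the sign flips along the way, the symbol is +1.

1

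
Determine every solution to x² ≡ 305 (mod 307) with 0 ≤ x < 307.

Since 307 ≡ 3 (mod 4), a square root of 305 is 305^((307+1)/4) = 305^77 mod 307.
Repeated squaring: 305^2≡4, 305^4≡16, 305^8≡256, 305^16≡145, 305^32≡149, 305^64≡97 (mod 307).
305^77 = 305^(64+8+4+1) ≡ 199 (mod 307).
Check: 199² = 39601 ≡ 305 (mod 307). The two roots are 108 and 199.

108, 199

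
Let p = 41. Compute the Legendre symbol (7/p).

Reciprocity: 7 ≡ 3 and 41 ≡ 1 (mod 4), so (7/41) = +(41/7).
Reduce top mod 7: now compute (6/7).
Pull out 2: since 7 ≡ 7 (mod 8), (2/7) = +1.
Reciprocity: 3 ≡ 3 and 7 ≡ 3 (mod 4), so (3/7) = −(7/3).
Reduce top mod 3: now compute (1/3).
Reached (1/3) = 1. Collecting the sign flips along the way, the symbol is -1.

-1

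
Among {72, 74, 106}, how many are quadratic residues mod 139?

1

(72/139) = -1 → non-residue.
(74/139) = -1 → non-residue.
(106/139) = +1 → QR.
Total quadratic residues among the 3: 1.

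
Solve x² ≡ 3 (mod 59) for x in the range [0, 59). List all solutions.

11, 48

Since 59 ≡ 3 (mod 4), a square root of 3 is 3^((59+1)/4) = 3^15 mod 59.
Repeated squaring: 3^2≡9, 3^4≡22, 3^8≡12 (mod 59).
3^15 = 3^(8+4+2+1) ≡ 48 (mod 59).
Check: 48² = 2304 ≡ 3 (mod 59). The two roots are 11 and 48.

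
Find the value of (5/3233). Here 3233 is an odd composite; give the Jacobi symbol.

-1

Reciprocity: 5 ≡ 1 and 3233 ≡ 1 (mod 4), so (5/3233) = +(3233/5).
Reduce top mod 5: now compute (3/5).
Reciprocity: 3 ≡ 3 and 5 ≡ 1 (mod 4), so (3/5) = +(5/3).
Reduce top mod 3: now compute (2/3).
Pull out 2: since 3 ≡ 3 (mod 8), (2/3) = -1.
Reached (1/3) = 1. Collecting the sign flips along the way, the symbol is -1.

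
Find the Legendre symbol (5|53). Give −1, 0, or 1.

Reciprocity: 5 ≡ 1 and 53 ≡ 1 (mod 4), so (5/53) = +(53/5).
Reduce top mod 5: now compute (3/5).
Reciprocity: 3 ≡ 3 and 5 ≡ 1 (mod 4), so (3/5) = +(5/3).
Reduce top mod 3: now compute (2/3).
Pull out 2: since 3 ≡ 3 (mod 8), (2/3) = -1.
Reached (1/3) = 1. Collecting the sign flips along the way, the symbol is -1.

-1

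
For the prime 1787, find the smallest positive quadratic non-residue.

2

(2/1787) = −1, so 2 is the smallest positive non-residue mod 1787.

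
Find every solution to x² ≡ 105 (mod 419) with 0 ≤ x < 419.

209, 210

Since 419 ≡ 3 (mod 4), a square root of 105 is 105^((419+1)/4) = 105^105 mod 419.
Repeated squaring: 105^2≡131, 105^4≡401, 105^8≡324, 105^16≡226, 105^32≡377, 105^64≡88 (mod 419).
105^105 = 105^(64+32+8+1) ≡ 209 (mod 419).
Check: 209² = 43681 ≡ 105 (mod 419). The two roots are 209 and 210.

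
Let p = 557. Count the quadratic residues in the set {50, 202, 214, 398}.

(50/557) = -1 → non-residue.
(202/557) = -1 → non-residue.
(214/557) = +1 → QR.
(398/557) = +1 → QR.
Total quadratic residues among the 4: 2.

2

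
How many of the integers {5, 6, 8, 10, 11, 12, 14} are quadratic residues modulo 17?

1

(5/17) = -1 → non-residue.
(6/17) = -1 → non-residue.
(8/17) = +1 → QR.
(10/17) = -1 → non-residue.
(11/17) = -1 → non-residue.
(12/17) = -1 → non-residue.
(14/17) = -1 → non-residue.
Total quadratic residues among the 7: 1.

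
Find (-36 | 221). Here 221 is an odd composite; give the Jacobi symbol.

1

First reduce: -36 ≡ 185 (mod 221).
Reciprocity: 185 ≡ 1 and 221 ≡ 1 (mod 4), so (185/221) = +(221/185).
Reduce top mod 185: now compute (36/185).
Pull out 2^2: since 185 ≡ 1 (mod 8), (2/185) = +1, so (2/185)^2 = +1.
Reciprocity: 9 ≡ 1 and 185 ≡ 1 (mod 4), so (9/185) = +(185/9).
Reduce top mod 9: now compute (5/9).
Reciprocity: 5 ≡ 1 and 9 ≡ 1 (mod 4), so (5/9) = +(9/5).
Reduce top mod 5: now compute (4/5).
Pull out 2^2: since 5 ≡ 5 (mod 8), (2/5) = -1, so (2/5)^2 = +1.
Reached (1/5) = 1. Collecting the sign flips along the way, the symbol is +1.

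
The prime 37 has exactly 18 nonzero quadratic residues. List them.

1 3 4 7 9 10 11 12 16 21 25 26 27 28 30 33 34 36

Square k = 1,…,18 (k and 37−k give the same square):
1²=1, 2²=4, 3²=9, 4²=16, 5²=25, 6²=36, 7²≡12, 8²≡27, 9²≡7, 10²≡26, 11²≡10, 12²≡33, 13²≡21, 14²≡11, 15²≡3, 16²≡34, 17²≡30, 18²≡28 (mod 37).
So the quadratic residues mod 37 are {1, 3, 4, 7, 9, 10, 11, 12, 16, 21, 25, 26, 27, 28, 30, 33, 34, 36}.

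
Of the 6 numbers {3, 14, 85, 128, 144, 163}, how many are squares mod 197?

(3/197) = -1 → non-residue.
(14/197) = -1 → non-residue.
(85/197) = +1 → QR.
(128/197) = -1 → non-residue.
(144/197) = +1 → QR.
(163/197) = +1 → QR.
Total quadratic residues among the 6: 3.

3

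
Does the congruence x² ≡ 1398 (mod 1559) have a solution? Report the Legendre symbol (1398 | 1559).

1

Pull out 2: since 1559 ≡ 7 (mod 8), (2/1559) = +1.
Reciprocity: 699 ≡ 3 and 1559 ≡ 3 (mod 4), so (699/1559) = −(1559/699).
Reduce top mod 699: now compute (161/699).
Reciprocity: 161 ≡ 1 and 699 ≡ 3 (mod 4), so (161/699) = +(699/161).
Reduce top mod 161: now compute (55/161).
Reciprocity: 55 ≡ 3 and 161 ≡ 1 (mod 4), so (55/161) = +(161/55).
Reduce top mod 55: now compute (51/55).
Reciprocity: 51 ≡ 3 and 55 ≡ 3 (mod 4), so (51/55) = −(55/51).
Reduce top mod 51: now compute (4/51).
Pull out 2^2: since 51 ≡ 3 (mod 8), (2/51) = -1, so (2/51)^2 = +1.
Reached (1/51) = 1. Collecting the sign flips along the way, the symbol is +1.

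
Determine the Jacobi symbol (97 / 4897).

1

Reciprocity: 97 ≡ 1 and 4897 ≡ 1 (mod 4), so (97/4897) = +(4897/97).
Reduce top mod 97: now compute (47/97).
Reciprocity: 47 ≡ 3 and 97 ≡ 1 (mod 4), so (47/97) = +(97/47).
Reduce top mod 47: now compute (3/47).
Reciprocity: 3 ≡ 3 and 47 ≡ 3 (mod 4), so (3/47) = −(47/3).
Reduce top mod 3: now compute (2/3).
Pull out 2: since 3 ≡ 3 (mod 8), (2/3) = -1.
Reached (1/3) = 1. Collecting the sign flips along the way, the symbol is +1.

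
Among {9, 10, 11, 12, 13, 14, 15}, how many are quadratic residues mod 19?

(9/19) = +1 → QR.
(10/19) = -1 → non-residue.
(11/19) = +1 → QR.
(12/19) = -1 → non-residue.
(13/19) = -1 → non-residue.
(14/19) = -1 → non-residue.
(15/19) = -1 → non-residue.
Total quadratic residues among the 7: 2.

2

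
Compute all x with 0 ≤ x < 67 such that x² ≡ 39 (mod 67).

21, 46

Since 67 ≡ 3 (mod 4), a square root of 39 is 39^((67+1)/4) = 39^17 mod 67.
Repeated squaring: 39^2≡47, 39^4≡65, 39^8≡4, 39^16≡16 (mod 67).
39^17 = 39^(16+1) ≡ 21 (mod 67).
Check: 21² = 441 ≡ 39 (mod 67). The two roots are 21 and 46.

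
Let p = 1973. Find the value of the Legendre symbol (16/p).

1

Pull out 2^4: since 1973 ≡ 5 (mod 8), (2/1973) = -1, so (2/1973)^4 = +1.
Reached (1/1973) = 1. Collecting the sign flips along the way, the symbol is +1.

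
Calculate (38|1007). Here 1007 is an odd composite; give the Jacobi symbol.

0

Pull out 2: since 1007 ≡ 7 (mod 8), (2/1007) = +1.
Reciprocity: 19 ≡ 3 and 1007 ≡ 3 (mod 4), so (19/1007) = −(1007/19).
Reduce top mod 19: now compute (0/19).
Top reduces to 0: gcd > 1, so the symbol is 0.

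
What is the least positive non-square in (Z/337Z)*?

5

(2/337) = +1, so 2 is a residue.
(3/337) = +1, so 3 is a residue.
(4/337) = +1, so 4 is a residue.
(5/337) = −1, so 5 is the smallest positive non-residue mod 337.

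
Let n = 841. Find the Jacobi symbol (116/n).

Pull out 2^2: since 841 ≡ 1 (mod 8), (2/841) = +1, so (2/841)^2 = +1.
Reciprocity: 29 ≡ 1 and 841 ≡ 1 (mod 4), so (29/841) = +(841/29).
Reduce top mod 29: now compute (0/29).
Top reduces to 0: gcd > 1, so the symbol is 0.

0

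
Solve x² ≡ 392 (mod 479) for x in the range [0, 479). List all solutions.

223, 256

Since 479 ≡ 3 (mod 4), a square root of 392 is 392^((479+1)/4) = 392^120 mod 479.
Repeated squaring: 392^2≡384, 392^4≡403, 392^8≡28, 392^16≡305, 392^32≡99, 392^64≡221 (mod 479).
392^120 = 392^(64+32+16+8) ≡ 256 (mod 479).
Check: 256² = 65536 ≡ 392 (mod 479). The two roots are 223 and 256.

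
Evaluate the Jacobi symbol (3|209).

Reciprocity: 3 ≡ 3 and 209 ≡ 1 (mod 4), so (3/209) = +(209/3).
Reduce top mod 3: now compute (2/3).
Pull out 2: since 3 ≡ 3 (mod 8), (2/3) = -1.
Reached (1/3) = 1. Collecting the sign flips along the way, the symbol is -1.

-1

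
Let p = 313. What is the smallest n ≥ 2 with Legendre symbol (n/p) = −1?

(2/313) = +1, so 2 is a residue.
(3/313) = +1, so 3 is a residue.
(4/313) = +1, so 4 is a residue.
(5/313) = −1, so 5 is the smallest positive non-residue mod 313.

5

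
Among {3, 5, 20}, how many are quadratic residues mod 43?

0

(3/43) = -1 → non-residue.
(5/43) = -1 → non-residue.
(20/43) = -1 → non-residue.
Total quadratic residues among the 3: 0.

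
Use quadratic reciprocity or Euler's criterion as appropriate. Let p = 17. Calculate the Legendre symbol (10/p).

Pull out 2: since 17 ≡ 1 (mod 8), (2/17) = +1.
Reciprocity: 5 ≡ 1 and 17 ≡ 1 (mod 4), so (5/17) = +(17/5).
Reduce top mod 5: now compute (2/5).
Pull out 2: since 5 ≡ 5 (mod 8), (2/5) = -1.
Reached (1/5) = 1. Collecting the sign flips along the way, the symbol is -1.

-1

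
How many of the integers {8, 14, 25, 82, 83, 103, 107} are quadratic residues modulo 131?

(8/131) = -1 → non-residue.
(14/131) = -1 → non-residue.
(25/131) = +1 → QR.
(82/131) = -1 → non-residue.
(83/131) = -1 → non-residue.
(103/131) = -1 → non-residue.
(107/131) = +1 → QR.
Total quadratic residues among the 7: 2.

2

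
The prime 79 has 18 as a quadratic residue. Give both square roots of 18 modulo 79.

Since 79 ≡ 3 (mod 4), a square root of 18 is 18^((79+1)/4) = 18^20 mod 79.
Repeated squaring: 18^2≡8, 18^4≡64, 18^8≡67, 18^16≡65 (mod 79).
18^20 = 18^(16+4) ≡ 52 (mod 79).
Check: 52² = 2704 ≡ 18 (mod 79). The two roots are 27 and 52.

27, 52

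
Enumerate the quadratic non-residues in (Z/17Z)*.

3 5 6 7 10 11 12 14

Square k = 1,…,8 (k and 17−k give the same square):
1²=1, 2²=4, 3²=9, 4²=16, 5²≡8, 6²≡2, 7²≡15, 8²≡13 (mod 17).
The residues are {1, 2, 4, 8, 9, 13, 15, 16}; the non-residues are the remaining 8 nonzero classes.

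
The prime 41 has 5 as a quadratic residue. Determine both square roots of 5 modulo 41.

13, 28

41 ≡ 1 (mod 4), so we find a root by search.
Trying successive values, 13² = 169 ≡ 5 (mod 41). The other root is 41 − 13 = 28.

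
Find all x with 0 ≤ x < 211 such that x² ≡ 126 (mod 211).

45, 166

Since 211 ≡ 3 (mod 4), a square root of 126 is 126^((211+1)/4) = 126^53 mod 211.
Repeated squaring: 126^2≡51, 126^4≡69, 126^8≡119, 126^16≡24, 126^32≡154 (mod 211).
126^53 = 126^(32+16+4+1) ≡ 45 (mod 211).
Check: 45² = 2025 ≡ 126 (mod 211). The two roots are 45 and 166.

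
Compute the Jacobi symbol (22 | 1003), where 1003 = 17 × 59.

Pull out 2: since 1003 ≡ 3 (mod 8), (2/1003) = -1.
Reciprocity: 11 ≡ 3 and 1003 ≡ 3 (mod 4), so (11/1003) = −(1003/11).
Reduce top mod 11: now compute (2/11).
Pull out 2: since 11 ≡ 3 (mod 8), (2/11) = -1.
Reached (1/11) = 1. Collecting the sign flips along the way, the symbol is -1.

-1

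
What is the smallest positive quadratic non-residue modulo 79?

(2/79) = +1, so 2 is a residue.
(3/79) = −1, so 3 is the smallest positive non-residue mod 79.

3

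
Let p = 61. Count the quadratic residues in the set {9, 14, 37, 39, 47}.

4

(9/61) = +1 → QR.
(14/61) = +1 → QR.
(37/61) = -1 → non-residue.
(39/61) = +1 → QR.
(47/61) = +1 → QR.
Total quadratic residues among the 5: 4.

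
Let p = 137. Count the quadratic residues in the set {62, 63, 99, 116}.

(62/137) = -1 → non-residue.
(63/137) = +1 → QR.
(99/137) = +1 → QR.
(116/137) = -1 → non-residue.
Total quadratic residues among the 4: 2.

2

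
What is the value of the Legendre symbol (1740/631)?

First reduce: 1740 ≡ 478 (mod 631).
Pull out 2: since 631 ≡ 7 (mod 8), (2/631) = +1.
Reciprocity: 239 ≡ 3 and 631 ≡ 3 (mod 4), so (239/631) = −(631/239).
Reduce top mod 239: now compute (153/239).
Reciprocity: 153 ≡ 1 and 239 ≡ 3 (mod 4), so (153/239) = +(239/153).
Reduce top mod 153: now compute (86/153).
Pull out 2: since 153 ≡ 1 (mod 8), (2/153) = +1.
Reciprocity: 43 ≡ 3 and 153 ≡ 1 (mod 4), so (43/153) = +(153/43).
Reduce top mod 43: now compute (24/43).
Pull out 2^3: since 43 ≡ 3 (mod 8), (2/43) = -1, so (2/43)^3 = -1.
Reciprocity: 3 ≡ 3 and 43 ≡ 3 (mod 4), so (3/43) = −(43/3).
Reduce top mod 3: now compute (1/3).
Reached (1/3) = 1. Collecting the sign flips along the way, the symbol is -1.

-1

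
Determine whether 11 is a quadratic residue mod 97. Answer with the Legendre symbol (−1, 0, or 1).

Reciprocity: 11 ≡ 3 and 97 ≡ 1 (mod 4), so (11/97) = +(97/11).
Reduce top mod 11: now compute (9/11).
Reciprocity: 9 ≡ 1 and 11 ≡ 3 (mod 4), so (9/11) = +(11/9).
Reduce top mod 9: now compute (2/9).
Pull out 2: since 9 ≡ 1 (mod 8), (2/9) = +1.
Reached (1/9) = 1. Collecting the sign flips along the way, the symbol is +1.

1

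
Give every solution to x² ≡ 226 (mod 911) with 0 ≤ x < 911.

166, 745

Since 911 ≡ 3 (mod 4), a square root of 226 is 226^((911+1)/4) = 226^228 mod 911.
Repeated squaring: 226^2≡60, 226^4≡867, 226^8≡114, 226^16≡242, 226^32≡260, 226^64≡186, 226^128≡889 (mod 911).
226^228 = 226^(128+64+32+4) ≡ 745 (mod 911).
Check: 745² = 555025 ≡ 226 (mod 911). The two roots are 166 and 745.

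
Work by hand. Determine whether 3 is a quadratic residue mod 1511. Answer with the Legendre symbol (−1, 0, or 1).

1

Reciprocity: 3 ≡ 3 and 1511 ≡ 3 (mod 4), so (3/1511) = −(1511/3).
Reduce top mod 3: now compute (2/3).
Pull out 2: since 3 ≡ 3 (mod 8), (2/3) = -1.
Reached (1/3) = 1. Collecting the sign flips along the way, the symbol is +1.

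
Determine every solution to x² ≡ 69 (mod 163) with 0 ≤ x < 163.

45, 118

Since 163 ≡ 3 (mod 4), a square root of 69 is 69^((163+1)/4) = 69^41 mod 163.
Repeated squaring: 69^2≡34, 69^4≡15, 69^8≡62, 69^16≡95, 69^32≡60 (mod 163).
69^41 = 69^(32+8+1) ≡ 118 (mod 163).
Check: 118² = 13924 ≡ 69 (mod 163). The two roots are 45 and 118.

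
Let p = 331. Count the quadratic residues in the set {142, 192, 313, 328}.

2

(142/331) = -1 → non-residue.
(192/331) = -1 → non-residue.
(313/331) = +1 → QR.
(328/331) = +1 → QR.
Total quadratic residues among the 4: 2.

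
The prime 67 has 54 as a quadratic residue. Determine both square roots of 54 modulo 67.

Since 67 ≡ 3 (mod 4), a square root of 54 is 54^((67+1)/4) = 54^17 mod 67.
Repeated squaring: 54^2≡35, 54^4≡19, 54^8≡26, 54^16≡6 (mod 67).
54^17 = 54^(16+1) ≡ 56 (mod 67).
Check: 56² = 3136 ≡ 54 (mod 67). The two roots are 11 and 56.

11, 56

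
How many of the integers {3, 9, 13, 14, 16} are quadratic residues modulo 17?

3

(3/17) = -1 → non-residue.
(9/17) = +1 → QR.
(13/17) = +1 → QR.
(14/17) = -1 → non-residue.
(16/17) = +1 → QR.
Total quadratic residues among the 5: 3.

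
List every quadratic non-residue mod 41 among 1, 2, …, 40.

3,6,7,11,12,13,14,15,17,19,22,24,26,27,28,29,30,34,35,38

Square k = 1,…,20 (k and 41−k give the same square):
1²=1, 2²=4, 3²=9, 4²=16, 5²=25, 6²=36, 7²≡8, 8²≡23, 9²≡40, 10²≡18, 11²≡39, 12²≡21, 13²≡5, 14²≡32, 15²≡20, 16²≡10, 17²≡2, 18²≡37, 19²≡33, 20²≡31 (mod 41).
The residues are {1, 2, 4, 5, 8, 9, 10, 16, 18, 20, 21, 23, 25, 31, 32, 33, 36, 37, 39, 40}; the non-residues are the remaining 20 nonzero classes.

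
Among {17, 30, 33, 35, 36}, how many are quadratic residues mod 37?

3

(17/37) = -1 → non-residue.
(30/37) = +1 → QR.
(33/37) = +1 → QR.
(35/37) = -1 → non-residue.
(36/37) = +1 → QR.
Total quadratic residues among the 5: 3.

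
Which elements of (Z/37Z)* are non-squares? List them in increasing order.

2,5,6,8,13,14,15,17,18,19,20,22,23,24,29,31,32,35

Square k = 1,…,18 (k and 37−k give the same square):
1²=1, 2²=4, 3²=9, 4²=16, 5²=25, 6²=36, 7²≡12, 8²≡27, 9²≡7, 10²≡26, 11²≡10, 12²≡33, 13²≡21, 14²≡11, 15²≡3, 16²≡34, 17²≡30, 18²≡28 (mod 37).
The residues are {1, 3, 4, 7, 9, 10, 11, 12, 16, 21, 25, 26, 27, 28, 30, 33, 34, 36}; the non-residues are the remaining 18 nonzero classes.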